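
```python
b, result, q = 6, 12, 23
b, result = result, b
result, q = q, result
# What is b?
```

Trace:
`b, result, q = 6, 12, 23` → b = 6; result = 12; q = 23
`b, result = result, b` → b = 12; result = 6
`result, q = q, result` → result = 23; q = 6
So b = 12

Answer: 12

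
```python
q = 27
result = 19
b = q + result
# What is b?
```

Trace:
`q = 27` → q = 27
`result = 19` → result = 19
`b = q + result` → b = 46
So b = 46

Answer: 46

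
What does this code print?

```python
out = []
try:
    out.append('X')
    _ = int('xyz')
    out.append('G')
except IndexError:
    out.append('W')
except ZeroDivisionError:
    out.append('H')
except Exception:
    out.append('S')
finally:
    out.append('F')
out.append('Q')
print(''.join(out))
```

Execution trace: 'X' (try body) → 'S' (except Exception) → 'F' (finally) → 'Q' (after the try/except). Output: XSFQ

Answer: XSFQ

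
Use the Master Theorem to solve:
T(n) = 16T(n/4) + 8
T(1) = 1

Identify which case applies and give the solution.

a=16, b=4, f(n)=8. log_4(16) = 2. Since c=0 < 2, Case 1 applies: T(n) = Θ(n^log_b(a)) = O(n^2).

Answer: O(n^2) - Case 1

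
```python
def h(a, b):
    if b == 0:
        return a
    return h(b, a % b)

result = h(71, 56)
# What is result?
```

h(71, 56) -> h(56, 15) -> h(15, 11) -> h(11, 4) -> h(4, 3) -> h(3, 1) -> h(1, 0) -> 1

Answer: 1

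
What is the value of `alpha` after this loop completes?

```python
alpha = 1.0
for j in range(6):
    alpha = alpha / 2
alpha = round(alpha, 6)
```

Halving LR 6 times: 1 / 2^6
`alpha` takes the values: 1.0 → 0.5 → 0.25 → 0.125 → 0.0625 → 0.03125 → 0.015625

Answer: 0.015625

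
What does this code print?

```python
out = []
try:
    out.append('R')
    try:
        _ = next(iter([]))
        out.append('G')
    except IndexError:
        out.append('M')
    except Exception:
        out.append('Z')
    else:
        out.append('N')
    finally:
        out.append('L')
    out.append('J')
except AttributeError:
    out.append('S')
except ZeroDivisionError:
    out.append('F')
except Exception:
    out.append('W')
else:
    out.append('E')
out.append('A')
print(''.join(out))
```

Execution trace: 'R' (try body) → 'Z' (inner except Exception) → 'L' (inner finally) → 'J' (try body, no exception) → 'E' (else) → 'A' (after the try/except). Output: RZLJEA

Answer: RZLJEA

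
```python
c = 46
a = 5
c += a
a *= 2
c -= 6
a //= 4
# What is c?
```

Trace:
`c = 46` → c = 46
`a = 5` → a = 5
`c += a` → c = 51
`a *= 2` → a = 10
`c -= 6` → c = 45
`a //= 4` → a = 2
So c = 45

Answer: 45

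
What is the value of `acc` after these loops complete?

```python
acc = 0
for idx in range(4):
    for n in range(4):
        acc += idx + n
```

Sum of all idx+n for idx,n in 4x4
`acc` takes the values: 0 → 1 → 3 → 6 → 7 → 9 → 12 → 16 → 18 → 21 → 25 → 30 → 33 → 37 → 42 → 48

Answer: 48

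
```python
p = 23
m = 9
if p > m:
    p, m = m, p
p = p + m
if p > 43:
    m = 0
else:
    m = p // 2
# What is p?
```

Trace:
`p = 23` → p = 23
`m = 9` → m = 9
`if p > m: ...` → p > m is True → p = 9; m = 23
`p = p + m` → p = 32
`if p > 43: ...` → p > 43 is False, take else branch → m = 16
So p = 32

Answer: 32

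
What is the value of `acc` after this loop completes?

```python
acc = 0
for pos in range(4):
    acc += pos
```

Sum of 0 to 3 = 6
`acc` takes the values: 0 → 1 → 3 → 6

Answer: 6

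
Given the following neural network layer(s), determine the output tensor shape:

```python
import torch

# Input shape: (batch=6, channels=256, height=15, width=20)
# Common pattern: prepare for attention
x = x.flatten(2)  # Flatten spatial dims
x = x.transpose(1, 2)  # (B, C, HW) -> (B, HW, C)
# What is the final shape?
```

Input: (6, 256, 15, 20) -> after flatten(2): (6, 256, 300) -> Output: (6, 300, 256)

Answer: (6, 300, 256)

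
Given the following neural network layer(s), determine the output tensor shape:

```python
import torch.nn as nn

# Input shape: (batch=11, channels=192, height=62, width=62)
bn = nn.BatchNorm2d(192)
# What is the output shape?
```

Input: (11, 192, 62, 62) -> Output: (11, 192, 62, 62)

Answer: (11, 192, 62, 62)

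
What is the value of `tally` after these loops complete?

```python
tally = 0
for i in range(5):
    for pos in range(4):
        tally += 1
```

5 * 4 = 20
`tally` takes the values: 0 → 1 → 2 → 3 → 4 → 5 → 6 → 7 → 8 → 9 → 10 → 11 → 12 → 13 → 14 → 15 → 16 → 17 → 18 → 19 → 20

Answer: 20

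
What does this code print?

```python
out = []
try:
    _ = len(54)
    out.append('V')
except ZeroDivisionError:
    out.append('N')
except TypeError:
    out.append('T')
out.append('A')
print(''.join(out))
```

Execution trace: 'T' (except TypeError) → 'A' (after the try/except). Output: TA

Answer: TA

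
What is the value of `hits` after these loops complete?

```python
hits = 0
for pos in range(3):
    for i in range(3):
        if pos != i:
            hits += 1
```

3² - 3 (exclude diagonal)
`hits` takes the values: 0 → 1 → 2 → 3 → 4 → 5 → 6

Answer: 6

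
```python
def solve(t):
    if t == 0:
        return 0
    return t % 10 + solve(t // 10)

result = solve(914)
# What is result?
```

Sum of digits of 914: 4 + 1 + 9 = 14

Answer: 14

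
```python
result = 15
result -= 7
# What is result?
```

Trace:
`result = 15` → result = 15
`result -= 7` → result = 8
So result = 8

Answer: 8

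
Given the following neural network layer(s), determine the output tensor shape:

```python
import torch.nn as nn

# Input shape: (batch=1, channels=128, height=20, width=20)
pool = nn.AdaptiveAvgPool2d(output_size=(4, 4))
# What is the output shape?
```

Input: (1, 128, 20, 20) -> Output: (1, 128, 4, 4)

Answer: (1, 128, 4, 4)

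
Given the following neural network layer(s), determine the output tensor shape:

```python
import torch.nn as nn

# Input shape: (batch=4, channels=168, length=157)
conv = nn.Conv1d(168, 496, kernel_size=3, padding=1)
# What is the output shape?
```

Input: (4, 168, 157) -> Output: (4, 496, 157)

Answer: (4, 496, 157)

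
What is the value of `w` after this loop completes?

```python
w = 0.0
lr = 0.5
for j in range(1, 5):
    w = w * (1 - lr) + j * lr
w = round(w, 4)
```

Moving average with lr=0.5
`w` takes the values: 0.0 → 0.5 → 1.25 → 2.125 → 3.0625

Answer: 3.0625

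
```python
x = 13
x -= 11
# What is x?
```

Trace:
`x = 13` → x = 13
`x -= 11` → x = 2
So x = 2

Answer: 2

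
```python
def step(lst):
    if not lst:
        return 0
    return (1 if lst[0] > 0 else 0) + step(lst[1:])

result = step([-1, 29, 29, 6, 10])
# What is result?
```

Count of positive elements in [-1, 29, 29, 6, 10] = 4

Answer: 4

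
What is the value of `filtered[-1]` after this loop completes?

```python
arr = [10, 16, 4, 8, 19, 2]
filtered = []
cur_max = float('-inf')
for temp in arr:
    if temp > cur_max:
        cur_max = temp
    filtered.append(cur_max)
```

Running max ends at 19
`filtered` takes the values: [] → [10] → [10, 16] → [10, 16, 16] → [10, 16, 16, 16] → [10, 16, 16, 16, 19] → [10, 16, 16, 16, 19, 19]
So `filtered[-1]` = 19

Answer: 19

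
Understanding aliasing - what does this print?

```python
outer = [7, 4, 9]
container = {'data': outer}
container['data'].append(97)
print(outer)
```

Key concept: dict holds reference to list.
Step by step:
`outer = [7, 4, 9]` → outer = [7, 4, 9]
`container = {'data': outer}` → container = {'data': [7, 4, 9]}
`container['data'].append(97)` → outer = [7, 4, 9, 97]; container = {'data': [7, 4, 9, 97]}
`print(outer)` → prints [7, 4, 9, 97]

Answer: [7, 4, 9, 97]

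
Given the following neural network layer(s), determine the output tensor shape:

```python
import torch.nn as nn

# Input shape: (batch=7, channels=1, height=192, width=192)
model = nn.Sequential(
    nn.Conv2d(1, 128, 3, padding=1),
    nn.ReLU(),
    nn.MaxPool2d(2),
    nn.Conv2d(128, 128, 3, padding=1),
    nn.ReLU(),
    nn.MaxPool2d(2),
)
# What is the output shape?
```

Input: (7, 1, 192, 192) -> after first Conv2d: (7, 128, 192, 192) -> after first MaxPool2d: (7, 128, 96, 96) -> after second Conv2d: (7, 128, 96, 96) -> Output: (7, 128, 48, 48)

Answer: (7, 128, 48, 48)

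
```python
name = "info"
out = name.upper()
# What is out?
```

Trace:
`name = "info"` → name = 'info'
`out = name.upper()` → out = 'INFO'
So out = 'INFO'

Answer: 'INFO'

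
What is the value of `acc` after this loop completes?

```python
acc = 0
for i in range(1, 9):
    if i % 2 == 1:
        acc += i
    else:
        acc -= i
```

Add odd, subtract even
`acc` takes the values: 0 → 1 → -1 → 2 → -2 → 3 → -3 → 4 → -4

Answer: -4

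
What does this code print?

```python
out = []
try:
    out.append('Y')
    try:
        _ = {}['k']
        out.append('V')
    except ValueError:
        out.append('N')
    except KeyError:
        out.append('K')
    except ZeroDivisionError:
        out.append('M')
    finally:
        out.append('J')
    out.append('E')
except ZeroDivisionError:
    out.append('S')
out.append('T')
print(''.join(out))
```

Execution trace: 'Y' (try body) → 'K' (inner except KeyError) → 'J' (inner finally) → 'E' (try body, no exception) → 'T' (after the try/except). Output: YKJET

Answer: YKJET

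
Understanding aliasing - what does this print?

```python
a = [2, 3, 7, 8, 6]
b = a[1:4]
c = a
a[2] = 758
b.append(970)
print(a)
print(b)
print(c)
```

Key concept: slice vs alias.
Step by step:
`a = [2, 3, 7, 8, 6]` → a = [2, 3, 7, 8, 6]
`b = a[1:4]` → b = [3, 7, 8]
`c = a` → c = [2, 3, 7, 8, 6] (same object as a)
`a[2] = 758` → a = [2, 3, 758, 8, 6] (same object as c); c = [2, 3, 758, 8, 6] (same object as a)
`b.append(970)` → b = [3, 7, 8, 970]
`print(a)` → prints [2, 3, 758, 8, 6]
`print(b)` → prints [3, 7, 8, 970]
`print(c)` → prints [2, 3, 758, 8, 6]

Answer:
[2, 3, 758, 8, 6]
[3, 7, 8, 970]
[2, 3, 758, 8, 6]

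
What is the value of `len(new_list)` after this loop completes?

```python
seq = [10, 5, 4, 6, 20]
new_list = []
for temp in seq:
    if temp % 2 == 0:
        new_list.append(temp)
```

Count even numbers in [10, 5, 4, 6, 20]
`new_list` takes the values: [] → [10] → [10, 4] → [10, 4, 6] → [10, 4, 6, 20]
So `len(new_list)` = 4

Answer: 4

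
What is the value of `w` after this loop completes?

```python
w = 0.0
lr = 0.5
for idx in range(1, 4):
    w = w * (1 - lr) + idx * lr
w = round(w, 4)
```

Moving average with lr=0.5
`w` takes the values: 0.0 → 0.5 → 1.25 → 2.125

Answer: 2.125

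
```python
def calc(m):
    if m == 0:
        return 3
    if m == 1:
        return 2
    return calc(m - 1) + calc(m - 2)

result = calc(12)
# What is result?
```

Build up from base cases: calc(0)=3, calc(1)=2, calc(2)=5, calc(3)=7, calc(4)=12, calc(5)=19, calc(6)=31, ..., calc(12)=555

Answer: 555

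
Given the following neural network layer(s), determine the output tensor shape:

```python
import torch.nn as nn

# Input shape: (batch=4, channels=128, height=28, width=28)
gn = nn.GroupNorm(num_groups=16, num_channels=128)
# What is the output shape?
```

Input: (4, 128, 28, 28) -> Output: (4, 128, 28, 28)

Answer: (4, 128, 28, 28)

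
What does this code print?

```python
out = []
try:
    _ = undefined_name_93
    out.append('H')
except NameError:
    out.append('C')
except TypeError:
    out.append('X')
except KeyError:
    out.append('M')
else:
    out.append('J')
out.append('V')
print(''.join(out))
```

Execution trace: 'C' (except NameError) → 'V' (after the try/except). Output: CV

Answer: CV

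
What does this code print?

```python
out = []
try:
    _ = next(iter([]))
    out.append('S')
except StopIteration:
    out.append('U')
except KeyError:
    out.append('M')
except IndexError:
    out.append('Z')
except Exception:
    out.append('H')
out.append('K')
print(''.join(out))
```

Execution trace: 'U' (except StopIteration) → 'K' (after the try/except). Output: UK

Answer: UK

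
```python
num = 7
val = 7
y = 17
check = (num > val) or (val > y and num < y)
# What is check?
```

Trace:
`num = 7` → num = 7
`val = 7` → val = 7
`y = 17` → y = 17
`check = (num > val) or (val > y and num < y)` → check = False
So check = False

Answer: False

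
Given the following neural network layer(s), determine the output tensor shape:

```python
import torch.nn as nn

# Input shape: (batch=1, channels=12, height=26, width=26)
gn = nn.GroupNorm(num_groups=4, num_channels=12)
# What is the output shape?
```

Input: (1, 12, 26, 26) -> Output: (1, 12, 26, 26)

Answer: (1, 12, 26, 26)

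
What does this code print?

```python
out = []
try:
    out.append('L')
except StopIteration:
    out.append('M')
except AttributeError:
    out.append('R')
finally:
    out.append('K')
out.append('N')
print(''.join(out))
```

Execution trace: 'L' (try body, no exception) → 'K' (finally) → 'N' (after the try/except). Output: LKN

Answer: LKN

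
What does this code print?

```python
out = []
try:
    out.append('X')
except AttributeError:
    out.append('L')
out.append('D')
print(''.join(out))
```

Execution trace: 'X' (try body, no exception) → 'D' (after the try/except). Output: XD

Answer: XD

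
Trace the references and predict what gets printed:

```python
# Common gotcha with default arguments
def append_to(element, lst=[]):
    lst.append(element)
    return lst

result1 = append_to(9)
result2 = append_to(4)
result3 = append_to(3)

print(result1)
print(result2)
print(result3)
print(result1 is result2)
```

Key concept: mutable default argument gotcha.
Step by step:
`result1 = append_to(9)` → result1 = [9]
`result2 = append_to(4)` → result1 = [9, 4] (same object as result2); result2 = [9, 4] (same object as result1)
`result3 = append_to(3)` → result1 = [9, 4, 3] (same object as result2, result3); result2 = [9, 4, 3] (same object as result1, result3); result3 = [9, 4, 3] (same object as result1, result2)
`print(result1)` → prints [9, 4, 3]
`print(result2)` → prints [9, 4, 3]
`print(result3)` → prints [9, 4, 3]
`print(result1 is result2)` → prints True

Answer:
[9, 4, 3]
[9, 4, 3]
[9, 4, 3]
True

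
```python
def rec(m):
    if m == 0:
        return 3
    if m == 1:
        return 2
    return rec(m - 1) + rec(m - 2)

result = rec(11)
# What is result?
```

Build up from base cases: rec(0)=3, rec(1)=2, rec(2)=5, rec(3)=7, rec(4)=12, rec(5)=19, rec(6)=31, ..., rec(11)=343

Answer: 343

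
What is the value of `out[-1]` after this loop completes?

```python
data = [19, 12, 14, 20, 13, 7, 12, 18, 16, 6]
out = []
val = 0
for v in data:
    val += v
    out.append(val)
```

Cumulative sum ends at 137
`out` takes the values: [] → [19] → [19, 31] → [19, 31, 45] → [19, 31, 45, 65] → [19, 31, 45, 65, 78] → [19, 31, 45, 65, 78, 85] → [19, 31, 45, 65, 78, 85, 97] → [19, 31, 45, 65, 78, 85, 97, 115] → [19, 31, 45, 65, 78, 85, 97, 115, 131] → [19, 31, 45, 65, 78, 85, 97, 115, 131, 137]
So `out[-1]` = 137

Answer: 137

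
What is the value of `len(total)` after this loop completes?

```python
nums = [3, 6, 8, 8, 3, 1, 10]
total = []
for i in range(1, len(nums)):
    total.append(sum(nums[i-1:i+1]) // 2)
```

Number of 2-element averages
`total` takes the values: [] → [4] → [4, 7] → [4, 7, 8] → [4, 7, 8, 5] → [4, 7, 8, 5, 2] → [4, 7, 8, 5, 2, 5]
So `len(total)` = 6

Answer: 6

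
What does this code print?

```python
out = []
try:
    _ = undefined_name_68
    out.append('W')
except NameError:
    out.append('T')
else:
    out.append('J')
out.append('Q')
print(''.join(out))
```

Execution trace: 'T' (except NameError) → 'Q' (after the try/except). Output: TQ

Answer: TQ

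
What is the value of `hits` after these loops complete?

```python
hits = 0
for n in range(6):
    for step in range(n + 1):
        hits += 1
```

Triangle: 1 + 2 + ... + 6
`hits` takes the values: 0 → 1 → 2 → 3 → 4 → 5 → 6 → 7 → 8 → 9 → 10 → 11 → 12 → 13 → 14 → 15 → 16 → 17 → 18 → 19 → 20 → 21

Answer: 21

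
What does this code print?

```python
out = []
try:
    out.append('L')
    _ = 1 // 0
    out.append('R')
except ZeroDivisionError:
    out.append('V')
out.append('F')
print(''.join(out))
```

Execution trace: 'L' (try body) → 'V' (except ZeroDivisionError) → 'F' (after the try/except). Output: LVF

Answer: LVF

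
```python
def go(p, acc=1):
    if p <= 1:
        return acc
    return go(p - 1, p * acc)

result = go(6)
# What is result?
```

Accumulator trace (n, acc): (6, 1) -> (5, 6) -> (4, 30) -> (3, 120) -> (2, 360) -> (1, 720) -> return 720

Answer: 720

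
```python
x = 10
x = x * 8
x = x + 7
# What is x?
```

Trace:
`x = 10` → x = 10
`x = x * 8` → x = 80
`x = x + 7` → x = 87
So x = 87

Answer: 87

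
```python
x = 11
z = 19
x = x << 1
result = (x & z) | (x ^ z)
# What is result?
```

Trace:
`x = 11` → x = 11
`z = 19` → z = 19
`x = x << 1` → x = 22
`result = (x & z) | (x ^ z)` → result = 23
So result = 23

Answer: 23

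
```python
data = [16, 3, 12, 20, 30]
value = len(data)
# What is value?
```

Trace:
`data = [16, 3, 12, 20, 30]` → data = [16, 3, 12, 20, 30]
`value = len(data)` → value = 5
So value = 5

Answer: 5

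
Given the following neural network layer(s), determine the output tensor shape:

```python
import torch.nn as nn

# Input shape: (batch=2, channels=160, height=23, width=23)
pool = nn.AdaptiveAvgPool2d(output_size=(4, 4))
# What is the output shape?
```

Input: (2, 160, 23, 23) -> Output: (2, 160, 4, 4)

Answer: (2, 160, 4, 4)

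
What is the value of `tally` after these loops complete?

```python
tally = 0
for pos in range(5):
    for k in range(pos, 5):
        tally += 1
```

Upper triangle: 5 + 4 + ... + 1
`tally` takes the values: 0 → 1 → 2 → 3 → 4 → 5 → 6 → 7 → 8 → 9 → 10 → 11 → 12 → 13 → 14 → 15

Answer: 15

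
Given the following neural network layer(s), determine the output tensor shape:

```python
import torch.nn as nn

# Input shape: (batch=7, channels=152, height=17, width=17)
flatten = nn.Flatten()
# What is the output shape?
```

Input: (7, 152, 17, 17) -> Output: (7, 43928)

Answer: (7, 43928)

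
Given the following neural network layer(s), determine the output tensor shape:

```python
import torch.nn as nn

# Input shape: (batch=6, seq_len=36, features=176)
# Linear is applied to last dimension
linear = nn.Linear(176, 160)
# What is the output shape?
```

Input: (6, 36, 176) -> Output: (6, 36, 160)

Answer: (6, 36, 160)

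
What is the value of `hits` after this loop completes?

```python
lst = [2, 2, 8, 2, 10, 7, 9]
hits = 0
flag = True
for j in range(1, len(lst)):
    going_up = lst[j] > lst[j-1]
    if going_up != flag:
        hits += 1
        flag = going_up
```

Count direction changes in [2, 2, 8, 2, 10, 7, 9]
`hits` takes the values: 0 → 1 → 2 → 3 → 4 → 5 → 6

Answer: 6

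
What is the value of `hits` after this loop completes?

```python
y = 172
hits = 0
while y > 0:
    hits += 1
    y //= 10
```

Count digits by repeated division by 10
`hits` takes the values: 0 → 1 → 2 → 3

Answer: 3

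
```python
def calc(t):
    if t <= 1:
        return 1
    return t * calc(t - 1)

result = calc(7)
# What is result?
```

calc(7) = 7 * 6 * 5 * 4 * 3 * 2 * 1 = 5040

Answer: 5040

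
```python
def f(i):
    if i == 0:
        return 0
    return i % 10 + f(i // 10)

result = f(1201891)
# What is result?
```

Sum of digits of 1201891: 1 + 9 + 8 + 1 + 0 + 2 + 1 = 22

Answer: 22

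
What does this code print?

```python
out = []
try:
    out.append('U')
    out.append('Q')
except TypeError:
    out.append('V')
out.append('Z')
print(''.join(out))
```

Execution trace: 'U' (try body) → 'Q' (try body, no exception) → 'Z' (after the try/except). Output: UQZ

Answer: UQZ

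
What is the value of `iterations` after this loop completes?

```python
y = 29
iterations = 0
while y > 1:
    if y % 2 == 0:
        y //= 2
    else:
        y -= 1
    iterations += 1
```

Steps to reduce 29 to 1
`iterations` takes the values: 0 → 1 → 2 → 3 → 4 → 5 → 6 → 7

Answer: 7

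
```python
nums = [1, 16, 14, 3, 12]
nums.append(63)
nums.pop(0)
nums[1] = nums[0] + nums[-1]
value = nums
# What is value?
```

Trace:
`nums = [1, 16, 14, 3, 12]` → nums = [1, 16, 14, 3, 12]
`nums.append(63)` → nums = [1, 16, 14, 3, 12, 63]
`nums.pop(0)` → nums = [16, 14, 3, 12, 63]
`nums[1] = nums[0] + nums[-1]` → nums = [16, 79, 3, 12, 63]
`value = nums` → value = [16, 79, 3, 12, 63]
So value = [16, 79, 3, 12, 63]

Answer: [16, 79, 3, 12, 63]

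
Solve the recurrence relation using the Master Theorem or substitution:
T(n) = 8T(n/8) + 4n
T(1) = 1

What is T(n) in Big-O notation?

By Master Theorem: a=8, b=8, f(n)=4n. Since log_8(8) = 1 and f(n) = Θ(n^1), Case 2 applies. T(n) = O(n log n).

Answer: O(n log n)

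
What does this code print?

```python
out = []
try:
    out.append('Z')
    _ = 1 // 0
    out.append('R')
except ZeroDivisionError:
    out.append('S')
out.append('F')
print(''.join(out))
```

Execution trace: 'Z' (try body) → 'S' (except ZeroDivisionError) → 'F' (after the try/except). Output: ZSF

Answer: ZSF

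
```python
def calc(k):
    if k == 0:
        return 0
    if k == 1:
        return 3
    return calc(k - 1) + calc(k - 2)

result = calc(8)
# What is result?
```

Build up from base cases: calc(0)=0, calc(1)=3, calc(2)=3, calc(3)=6, calc(4)=9, calc(5)=15, calc(6)=24, ..., calc(8)=63

Answer: 63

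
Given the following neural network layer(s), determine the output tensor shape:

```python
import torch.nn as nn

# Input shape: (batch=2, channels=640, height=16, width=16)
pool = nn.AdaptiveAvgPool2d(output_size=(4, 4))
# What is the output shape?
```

Input: (2, 640, 16, 16) -> Output: (2, 640, 4, 4)

Answer: (2, 640, 4, 4)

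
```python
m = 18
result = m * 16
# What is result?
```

Trace:
`m = 18` → m = 18
`result = m * 16` → result = 288
So result = 288

Answer: 288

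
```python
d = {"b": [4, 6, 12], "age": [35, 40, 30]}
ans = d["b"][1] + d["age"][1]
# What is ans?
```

Trace:
`d = {"b": [4, 6, 12], "age": [35, 40, 30]}` → d = {'b': [4, 6, 12], 'age': [35, 40, 30]}
`ans = d["b"][1] + d["age"][1]` → ans = 46
So ans = 46

Answer: 46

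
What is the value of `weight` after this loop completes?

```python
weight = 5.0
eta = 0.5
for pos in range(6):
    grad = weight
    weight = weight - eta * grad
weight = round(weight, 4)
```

Gradient descent: w = 5.0 * (1 - 0.5)^6
`weight` takes the values: 5.0 → 2.5 → 1.25 → 0.625 → 0.3125 → 0.15625 → 0.078125 → 0.0781

Answer: 0.0781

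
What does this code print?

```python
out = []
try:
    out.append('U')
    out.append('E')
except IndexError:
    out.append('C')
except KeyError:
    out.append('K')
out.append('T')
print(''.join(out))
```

Execution trace: 'U' (try body) → 'E' (try body, no exception) → 'T' (after the try/except). Output: UET

Answer: UET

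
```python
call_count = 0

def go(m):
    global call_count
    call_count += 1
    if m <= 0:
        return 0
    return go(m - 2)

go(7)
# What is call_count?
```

Linear recursion stepping by 2: 5 calls from m=7 down to ≤0.

Answer: 5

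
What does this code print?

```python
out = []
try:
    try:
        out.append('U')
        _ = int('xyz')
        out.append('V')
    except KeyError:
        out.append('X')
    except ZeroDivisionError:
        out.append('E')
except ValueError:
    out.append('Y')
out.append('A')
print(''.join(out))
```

Execution trace: 'U' (try body) → 'Y' (outer except ValueError) → 'A' (after the try/except). Output: UYA

Answer: UYA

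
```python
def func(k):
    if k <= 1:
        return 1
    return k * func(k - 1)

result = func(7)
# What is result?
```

func(7) = 7 * 6 * 5 * 4 * 3 * 2 * 1 = 5040

Answer: 5040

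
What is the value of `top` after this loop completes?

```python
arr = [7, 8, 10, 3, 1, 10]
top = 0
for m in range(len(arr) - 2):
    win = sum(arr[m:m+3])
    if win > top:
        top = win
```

Max sum of 3-element window in [7, 8, 10, 3, 1, 10]
`top` takes the values: 0 → 25

Answer: 25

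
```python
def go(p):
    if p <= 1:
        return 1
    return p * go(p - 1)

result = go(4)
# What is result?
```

go(4) = 4 * 3 * 2 * 1 = 24

Answer: 24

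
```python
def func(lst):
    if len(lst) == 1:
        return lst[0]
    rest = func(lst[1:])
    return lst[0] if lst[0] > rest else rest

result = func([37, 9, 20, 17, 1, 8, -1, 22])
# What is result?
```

Recursive max over [37, 9, 20, 17, 1, 8, -1, 22] = 37

Answer: 37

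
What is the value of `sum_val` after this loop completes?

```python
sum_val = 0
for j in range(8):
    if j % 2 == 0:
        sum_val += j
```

Sum of even numbers 0 to 7
`sum_val` takes the values: 0 → 2 → 6 → 12

Answer: 12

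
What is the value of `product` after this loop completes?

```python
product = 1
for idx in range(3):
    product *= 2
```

2^3 = 8
`product` takes the values: 1 → 2 → 4 → 8

Answer: 8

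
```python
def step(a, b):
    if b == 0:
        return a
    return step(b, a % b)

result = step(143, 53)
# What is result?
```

step(143, 53) -> step(53, 37) -> step(37, 16) -> step(16, 5) -> step(5, 1) -> step(1, 0) -> 1

Answer: 1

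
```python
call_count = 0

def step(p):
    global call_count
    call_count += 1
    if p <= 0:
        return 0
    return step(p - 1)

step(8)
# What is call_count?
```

Linear recursion stepping by 1: 9 calls from p=8 down to ≤0.

Answer: 9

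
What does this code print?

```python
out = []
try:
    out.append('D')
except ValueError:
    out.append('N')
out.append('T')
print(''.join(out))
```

Execution trace: 'D' (try body, no exception) → 'T' (after the try/except). Output: DT

Answer: DT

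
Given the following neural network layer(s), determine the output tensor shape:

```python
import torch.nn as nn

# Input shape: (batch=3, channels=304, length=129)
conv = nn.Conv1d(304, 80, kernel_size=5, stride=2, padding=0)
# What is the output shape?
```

Input: (3, 304, 129) -> Output: (3, 80, 63)

Answer: (3, 80, 63)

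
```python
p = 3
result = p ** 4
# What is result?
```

Trace:
`p = 3` → p = 3
`result = p ** 4` → result = 81
So result = 81

Answer: 81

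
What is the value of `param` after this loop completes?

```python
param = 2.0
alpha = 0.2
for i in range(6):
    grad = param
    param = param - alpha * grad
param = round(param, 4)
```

Gradient descent: w = 2.0 * (1 - 0.2)^6
`param` takes the values: 2.0 → 1.6 → 1.28 → 1.024 → 0.8192 → 0.65536 → 0.524288 → 0.5243

Answer: 0.5243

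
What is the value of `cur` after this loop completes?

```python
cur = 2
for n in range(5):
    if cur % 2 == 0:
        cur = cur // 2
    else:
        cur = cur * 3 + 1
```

Collatz-style transformation from 2
`cur` takes the values: 2 → 1 → 4 → 2 → 1 → 4

Answer: 4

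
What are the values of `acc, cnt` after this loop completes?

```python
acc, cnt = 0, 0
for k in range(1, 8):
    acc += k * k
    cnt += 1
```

Sum of squares and count
`acc, cnt` takes the values: (0, 0) → (1, 0) → (1, 1) → (5, 1) → (5, 2) → (14, 2) → (14, 3) → (30, 3) → (30, 4) → (55, 4) → (55, 5) → (91, 5) → (91, 6) → (140, 6) → (140, 7)

Answer: 140, 7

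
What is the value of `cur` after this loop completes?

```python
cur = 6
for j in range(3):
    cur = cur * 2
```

Multiply by 2, 3 times: 6 * 2^3 = 48
`cur` takes the values: 6 → 12 → 24 → 48

Answer: 48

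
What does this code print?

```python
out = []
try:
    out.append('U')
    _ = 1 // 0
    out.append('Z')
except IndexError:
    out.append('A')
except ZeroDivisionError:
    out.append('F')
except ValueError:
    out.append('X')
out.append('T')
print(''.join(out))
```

Execution trace: 'U' (try body) → 'F' (except ZeroDivisionError) → 'T' (after the try/except). Output: UFT

Answer: UFT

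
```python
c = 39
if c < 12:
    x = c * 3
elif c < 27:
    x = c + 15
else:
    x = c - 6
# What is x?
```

Trace:
`c = 39` → c = 39
`if c < 12: ...` → c < 12 is False, c < 27 is False, take else branch → x = 33
So x = 33

Answer: 33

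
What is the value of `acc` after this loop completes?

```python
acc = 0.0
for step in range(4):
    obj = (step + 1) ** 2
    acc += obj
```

Sum of squared losses 1² + 2² + ... + 4²
`acc` takes the values: 0.0 → 1.0 → 5.0 → 14.0 → 30.0

Answer: 30.0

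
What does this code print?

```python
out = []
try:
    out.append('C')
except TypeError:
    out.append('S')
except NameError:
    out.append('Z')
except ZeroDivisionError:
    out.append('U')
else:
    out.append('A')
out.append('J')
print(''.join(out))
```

Execution trace: 'C' (try body, no exception) → 'A' (else) → 'J' (after the try/except). Output: CAJ

Answer: CAJ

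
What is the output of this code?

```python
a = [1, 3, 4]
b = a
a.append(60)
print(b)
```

Key concept: basic list aliasing.
Step by step:
`a = [1, 3, 4]` → a = [1, 3, 4]
`b = a` → b = [1, 3, 4] (same object as a)
`a.append(60)` → a = [1, 3, 4, 60] (same object as b); b = [1, 3, 4, 60] (same object as a)
`print(b)` → prints [1, 3, 4, 60]

Answer: [1, 3, 4, 60]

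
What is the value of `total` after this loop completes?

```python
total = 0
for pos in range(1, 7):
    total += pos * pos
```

Sum of squares 1² to 6² = 91
`total` takes the values: 0 → 1 → 5 → 14 → 30 → 55 → 91

Answer: 91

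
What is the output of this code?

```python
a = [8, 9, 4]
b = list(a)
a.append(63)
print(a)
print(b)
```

Key concept: list() constructor creates copy.
Step by step:
`a = [8, 9, 4]` → a = [8, 9, 4]
`b = list(a)` → b = [8, 9, 4]
`a.append(63)` → a = [8, 9, 4, 63]
`print(a)` → prints [8, 9, 4, 63]
`print(b)` → prints [8, 9, 4]

Answer:
[8, 9, 4, 63]
[8, 9, 4]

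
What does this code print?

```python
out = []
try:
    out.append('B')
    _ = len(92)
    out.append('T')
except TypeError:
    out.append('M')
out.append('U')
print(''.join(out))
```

Execution trace: 'B' (try body) → 'M' (except TypeError) → 'U' (after the try/except). Output: BMU

Answer: BMU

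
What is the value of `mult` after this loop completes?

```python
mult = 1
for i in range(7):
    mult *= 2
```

2^7 = 128
`mult` takes the values: 1 → 2 → 4 → 8 → 16 → 32 → 64 → 128

Answer: 128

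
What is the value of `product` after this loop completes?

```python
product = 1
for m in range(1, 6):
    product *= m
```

5! = 120
`product` takes the values: 1 → 2 → 6 → 24 → 120

Answer: 120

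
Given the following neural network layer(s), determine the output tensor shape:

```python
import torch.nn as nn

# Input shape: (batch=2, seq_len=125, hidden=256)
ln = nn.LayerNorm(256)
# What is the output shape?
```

Input: (2, 125, 256) -> Output: (2, 125, 256)

Answer: (2, 125, 256)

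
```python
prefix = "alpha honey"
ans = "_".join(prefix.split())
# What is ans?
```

Trace:
`prefix = "alpha honey"` → prefix = 'alpha honey'
`ans = "_".join(prefix.split())` → ans = 'alpha_honey'
So ans = 'alpha_honey'

Answer: 'alpha_honey'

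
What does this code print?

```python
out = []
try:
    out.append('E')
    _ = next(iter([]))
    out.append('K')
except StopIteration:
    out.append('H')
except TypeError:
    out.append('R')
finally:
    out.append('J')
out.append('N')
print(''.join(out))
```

Execution trace: 'E' (try body) → 'H' (except StopIteration) → 'J' (finally) → 'N' (after the try/except). Output: EHJN

Answer: EHJN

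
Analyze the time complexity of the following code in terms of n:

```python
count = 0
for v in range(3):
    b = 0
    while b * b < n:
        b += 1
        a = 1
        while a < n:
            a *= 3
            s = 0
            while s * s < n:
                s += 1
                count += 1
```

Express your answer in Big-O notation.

Each loop level contributes: 1 × √n × log n × √n. Multiplying the contributions gives O(n log n).

Answer: O(n log n)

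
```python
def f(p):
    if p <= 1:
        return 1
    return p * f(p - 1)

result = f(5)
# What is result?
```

f(5) = 5 * 4 * 3 * 2 * 1 = 120

Answer: 120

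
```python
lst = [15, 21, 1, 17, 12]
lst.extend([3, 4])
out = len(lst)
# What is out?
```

Trace:
`lst = [15, 21, 1, 17, 12]` → lst = [15, 21, 1, 17, 12]
`lst.extend([3, 4])` → lst = [15, 21, 1, 17, 12, 3, 4]
`out = len(lst)` → out = 7
So out = 7

Answer: 7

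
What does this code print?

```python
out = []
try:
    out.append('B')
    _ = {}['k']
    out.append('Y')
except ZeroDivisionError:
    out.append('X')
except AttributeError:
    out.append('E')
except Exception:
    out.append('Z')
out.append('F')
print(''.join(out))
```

Execution trace: 'B' (try body) → 'Z' (except Exception) → 'F' (after the try/except). Output: BZF

Answer: BZF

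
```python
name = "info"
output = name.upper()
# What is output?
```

Trace:
`name = "info"` → name = 'info'
`output = name.upper()` → output = 'INFO'
So output = 'INFO'

Answer: 'INFO'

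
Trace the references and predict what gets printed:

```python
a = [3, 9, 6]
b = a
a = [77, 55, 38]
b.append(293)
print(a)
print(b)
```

Key concept: rebinding vs mutation: a is rebound to a new list, b still points at the original.
Step by step:
`a = [3, 9, 6]` → a = [3, 9, 6]
`b = a` → b = [3, 9, 6] (same object as a)
`a = [77, 55, 38]` → a = [77, 55, 38]
`b.append(293)` → b = [3, 9, 6, 293]
`print(a)` → prints [77, 55, 38]
`print(b)` → prints [3, 9, 6, 293]

Answer:
[77, 55, 38]
[3, 9, 6, 293]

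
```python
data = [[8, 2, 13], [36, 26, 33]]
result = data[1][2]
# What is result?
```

Trace:
`data = [[8, 2, 13], [36, 26, 33]]` → data = [[8, 2, 13], [36, 26, 33]]
`result = data[1][2]` → result = 33
So result = 33

Answer: 33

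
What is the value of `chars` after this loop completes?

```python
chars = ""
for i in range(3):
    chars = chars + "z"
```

Repeat 'z' 3 times
`chars` takes the values: "" → "z" → "zz" → "zzz"

Answer: "zzz"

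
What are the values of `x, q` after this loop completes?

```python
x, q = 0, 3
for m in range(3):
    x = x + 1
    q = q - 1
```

x goes 0→3, q goes 3→0
`x, q` takes the values: (0, 3) → (1, 3) → (1, 2) → (2, 2) → (2, 1) → (3, 1) → (3, 0)

Answer: 3, 0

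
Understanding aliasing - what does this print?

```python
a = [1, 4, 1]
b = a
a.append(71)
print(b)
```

Key concept: basic list aliasing.
Step by step:
`a = [1, 4, 1]` → a = [1, 4, 1]
`b = a` → b = [1, 4, 1] (same object as a)
`a.append(71)` → a = [1, 4, 1, 71] (same object as b); b = [1, 4, 1, 71] (same object as a)
`print(b)` → prints [1, 4, 1, 71]

Answer: [1, 4, 1, 71]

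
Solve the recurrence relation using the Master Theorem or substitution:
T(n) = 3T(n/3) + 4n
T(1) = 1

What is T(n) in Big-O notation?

By Master Theorem: a=3, b=3, f(n)=4n. Since log_3(3) = 1 and f(n) = Θ(n^1), Case 2 applies. T(n) = O(n log n).

Answer: O(n log n)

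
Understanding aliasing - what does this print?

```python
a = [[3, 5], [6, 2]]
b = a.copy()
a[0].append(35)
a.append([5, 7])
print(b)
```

Key concept: shallow copy with nested lists.
Step by step:
`a = [[3, 5], [6, 2]]` → a = [[3, 5], [6, 2]]
`b = a.copy()` → b = [[3, 5], [6, 2]]
`a[0].append(35)` → a = [[3, 5, 35], [6, 2]]; b = [[3, 5, 35], [6, 2]]
`a.append([5, 7])` → a = [[3, 5, 35], [6, 2], [5, 7]]
`print(b)` → prints [[3, 5, 35], [6, 2]]

Answer: [[3, 5, 35], [6, 2]]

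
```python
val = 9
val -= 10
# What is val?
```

Trace:
`val = 9` → val = 9
`val -= 10` → val = -1
So val = -1

Answer: -1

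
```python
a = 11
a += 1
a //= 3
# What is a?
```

Trace:
`a = 11` → a = 11
`a += 1` → a = 12
`a //= 3` → a = 4
So a = 4

Answer: 4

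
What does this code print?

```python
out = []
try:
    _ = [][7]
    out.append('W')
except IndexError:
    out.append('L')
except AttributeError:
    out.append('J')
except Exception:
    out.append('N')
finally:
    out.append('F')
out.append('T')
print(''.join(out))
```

Execution trace: 'L' (except IndexError) → 'F' (finally) → 'T' (after the try/except). Output: LFT

Answer: LFT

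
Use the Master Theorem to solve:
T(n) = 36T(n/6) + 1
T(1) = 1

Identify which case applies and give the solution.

a=36, b=6, f(n)=1. log_6(36) = 2. Since c=0 < 2, Case 1 applies: T(n) = Θ(n^log_b(a)) = O(n^2).

Answer: O(n^2) - Case 1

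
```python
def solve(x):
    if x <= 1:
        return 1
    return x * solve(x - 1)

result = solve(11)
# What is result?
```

solve(11) = 11 * 10 * 9 * 8 * 7 * 6 * 5 * 4 * 3 * 2 * 1 = 39916800

Answer: 39916800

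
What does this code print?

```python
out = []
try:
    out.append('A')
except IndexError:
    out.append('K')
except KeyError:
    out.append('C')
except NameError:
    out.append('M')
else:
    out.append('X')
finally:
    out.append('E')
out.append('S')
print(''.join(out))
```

Execution trace: 'A' (try body, no exception) → 'X' (else) → 'E' (finally) → 'S' (after the try/except). Output: AXES

Answer: AXES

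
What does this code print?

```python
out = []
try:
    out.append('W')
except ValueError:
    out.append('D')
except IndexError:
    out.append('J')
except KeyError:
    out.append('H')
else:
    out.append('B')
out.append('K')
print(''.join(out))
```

Execution trace: 'W' (try body, no exception) → 'B' (else) → 'K' (after the try/except). Output: WBK

Answer: WBK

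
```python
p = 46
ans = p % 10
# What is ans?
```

Trace:
`p = 46` → p = 46
`ans = p % 10` → ans = 6
So ans = 6

Answer: 6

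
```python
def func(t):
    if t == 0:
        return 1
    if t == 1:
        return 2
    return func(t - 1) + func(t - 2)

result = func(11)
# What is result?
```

Build up from base cases: func(0)=1, func(1)=2, func(2)=3, func(3)=5, func(4)=8, func(5)=13, func(6)=21, ..., func(11)=233

Answer: 233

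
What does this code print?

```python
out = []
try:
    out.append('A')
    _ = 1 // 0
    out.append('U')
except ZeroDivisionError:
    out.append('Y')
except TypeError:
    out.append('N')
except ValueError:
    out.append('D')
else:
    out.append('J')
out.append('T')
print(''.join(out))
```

Execution trace: 'A' (try body) → 'Y' (except ZeroDivisionError) → 'T' (after the try/except). Output: AYT

Answer: AYT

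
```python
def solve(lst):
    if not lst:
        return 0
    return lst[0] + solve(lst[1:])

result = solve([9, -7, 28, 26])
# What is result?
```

9 + (-7) + 28 + 26 + 0 = 56

Answer: 56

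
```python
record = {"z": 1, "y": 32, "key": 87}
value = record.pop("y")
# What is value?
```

Trace:
`record = {"z": 1, "y": 32, "key": 87}` → record = {'z': 1, 'y': 32, 'key': 87}
`value = record.pop("y")` → record = {'z': 1, 'key': 87}; value = 32
So value = 32

Answer: 32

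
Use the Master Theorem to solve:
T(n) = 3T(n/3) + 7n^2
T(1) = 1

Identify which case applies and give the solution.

a=3, b=3, f(n)=7n^2. log_3(3) = 1. Since c=2 > 1 and the regularity condition holds (3(n/3)^2 = (3/3^2)n^2 with 3/3^2 < 1), Case 3 applies: T(n) = Θ(f(n)) = O(n^2).

Answer: O(n^2) - Case 3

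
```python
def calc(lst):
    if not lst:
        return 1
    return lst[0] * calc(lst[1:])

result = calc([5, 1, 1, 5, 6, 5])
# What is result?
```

Product over [5, 1, 1, 5, 6, 5] = 5 * 1 * 1 * 5 * 6 * 5 = 750

Answer: 750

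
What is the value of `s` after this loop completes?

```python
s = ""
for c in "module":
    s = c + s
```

Reverse 'module'
`s` takes the values: "" → "m" → "om" → "dom" → "udom" → "ludom" → "eludom"

Answer: "eludom"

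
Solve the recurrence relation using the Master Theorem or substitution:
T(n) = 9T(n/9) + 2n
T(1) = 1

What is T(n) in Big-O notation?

By Master Theorem: a=9, b=9, f(n)=2n. Since log_9(9) = 1 and f(n) = Θ(n^1), Case 2 applies. T(n) = O(n log n).

Answer: O(n log n)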